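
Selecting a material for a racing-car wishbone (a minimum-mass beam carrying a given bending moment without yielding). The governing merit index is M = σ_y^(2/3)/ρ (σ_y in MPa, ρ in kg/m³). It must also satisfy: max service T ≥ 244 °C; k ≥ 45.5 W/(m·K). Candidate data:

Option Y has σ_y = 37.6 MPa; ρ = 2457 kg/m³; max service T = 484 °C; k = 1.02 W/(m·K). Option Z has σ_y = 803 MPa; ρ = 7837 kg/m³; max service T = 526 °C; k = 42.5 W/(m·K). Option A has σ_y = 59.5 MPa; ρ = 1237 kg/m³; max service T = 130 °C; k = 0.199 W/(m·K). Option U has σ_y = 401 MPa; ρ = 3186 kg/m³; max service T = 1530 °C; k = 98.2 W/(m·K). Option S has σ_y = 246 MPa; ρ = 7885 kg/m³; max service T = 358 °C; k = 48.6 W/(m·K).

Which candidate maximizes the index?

Screen on constraints: max service T ≥ 244 °C; k ≥ 45.5 W/(m·K). Survivors: option U, option S.
Computing M directly (units already consistent):
  option U: M = 17.1×10⁻³
  option S: M = 4.98×10⁻³
The maximum is for option U.

option U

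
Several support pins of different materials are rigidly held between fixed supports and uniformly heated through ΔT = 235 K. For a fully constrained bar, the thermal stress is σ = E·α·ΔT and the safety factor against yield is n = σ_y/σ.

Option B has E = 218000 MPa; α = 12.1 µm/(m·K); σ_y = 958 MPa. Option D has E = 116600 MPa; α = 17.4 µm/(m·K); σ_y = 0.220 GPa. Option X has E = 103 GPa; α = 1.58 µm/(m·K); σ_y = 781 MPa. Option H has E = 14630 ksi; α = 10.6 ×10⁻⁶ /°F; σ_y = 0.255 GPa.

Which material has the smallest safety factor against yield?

option D

Per material, after unit conversion:
  option B: E = 218.0, α = 12.1, σ_y = 958.0 → σ = 620 MPa, n = 1.55
  option D: E = 116.6, α = 17.4, σ_y = 220.0 → σ = 477 MPa, n = 0.461
  option X: E = 103.0, α = 1.58, σ_y = 781.0 → σ = 38.2 MPa, n = 20.4
  option H: E = 100.9, α = 19.1, σ_y = 255.0 → σ = 452 MPa, n = 0.564
Smallest n: option D with n = 0.461.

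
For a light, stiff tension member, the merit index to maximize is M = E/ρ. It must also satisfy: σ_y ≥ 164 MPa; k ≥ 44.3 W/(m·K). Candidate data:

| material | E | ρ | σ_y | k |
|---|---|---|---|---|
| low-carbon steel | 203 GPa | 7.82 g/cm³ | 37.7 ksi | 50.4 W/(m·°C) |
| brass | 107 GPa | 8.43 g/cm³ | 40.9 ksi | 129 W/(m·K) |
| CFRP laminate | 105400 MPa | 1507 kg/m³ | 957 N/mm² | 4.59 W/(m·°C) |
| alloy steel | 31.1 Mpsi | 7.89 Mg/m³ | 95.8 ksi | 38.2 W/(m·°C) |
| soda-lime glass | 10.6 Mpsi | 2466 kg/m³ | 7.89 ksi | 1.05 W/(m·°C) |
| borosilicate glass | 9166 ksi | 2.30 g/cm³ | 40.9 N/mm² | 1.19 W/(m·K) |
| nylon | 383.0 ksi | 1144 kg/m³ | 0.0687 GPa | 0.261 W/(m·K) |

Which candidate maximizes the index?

Screen on constraints: σ_y ≥ 164 MPa; k ≥ 44.3 W/(m·K). Survivors: low-carbon steel, brass.
Normalizing units and computing the index:
  low-carbon steel: E = 203.0 GPa, ρ = 7820 kg/m³
  brass: E = 107.0 GPa, ρ = 8430 kg/m³
  low-carbon steel: M = 26.0 MN·m/kg
  brass: M = 12.7 MN·m/kg
The maximum is for low-carbon steel.

low-carbon steel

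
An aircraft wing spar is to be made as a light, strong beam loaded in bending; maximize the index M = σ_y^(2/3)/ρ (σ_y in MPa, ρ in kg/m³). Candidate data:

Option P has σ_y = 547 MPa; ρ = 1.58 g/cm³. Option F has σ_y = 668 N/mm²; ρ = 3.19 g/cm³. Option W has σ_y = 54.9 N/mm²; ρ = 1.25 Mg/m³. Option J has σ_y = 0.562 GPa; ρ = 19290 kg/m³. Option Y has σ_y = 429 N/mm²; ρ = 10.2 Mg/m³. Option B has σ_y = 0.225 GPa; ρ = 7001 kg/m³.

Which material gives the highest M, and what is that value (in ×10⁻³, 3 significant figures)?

option P, M = 42.3×10⁻³

Putting every candidate on a common basis:
  option P: σ_y = 547.0 MPa, ρ = 1580 kg/m³
  option F: σ_y = 668.0 MPa, ρ = 3190 kg/m³
  option W: σ_y = 54.90 MPa, ρ = 1250 kg/m³
  option J: σ_y = 562.0 MPa, ρ = 19290 kg/m³
  option Y: σ_y = 429.0 MPa, ρ = 10200 kg/m³
  option B: σ_y = 225.0 MPa, ρ = 7001 kg/m³
  option P: M = 42.3×10⁻³
  option F: M = 24.0×10⁻³
  option W: M = 11.6×10⁻³
  option Y: M = 5.58×10⁻³
  option B: M = 5.28×10⁻³
  option J: M = 3.53×10⁻³
Option P has the largest M.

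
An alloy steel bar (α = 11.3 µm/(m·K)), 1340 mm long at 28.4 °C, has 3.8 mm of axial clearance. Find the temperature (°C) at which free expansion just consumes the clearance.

279 °C

α·L₀·ΔT = 3.8 mm ⇒ ΔT = 3.8 / (11.3×10⁻⁶ × 1340.0) = 251.0 K.
T = 28.4 + 251.0 = 279.4 °C.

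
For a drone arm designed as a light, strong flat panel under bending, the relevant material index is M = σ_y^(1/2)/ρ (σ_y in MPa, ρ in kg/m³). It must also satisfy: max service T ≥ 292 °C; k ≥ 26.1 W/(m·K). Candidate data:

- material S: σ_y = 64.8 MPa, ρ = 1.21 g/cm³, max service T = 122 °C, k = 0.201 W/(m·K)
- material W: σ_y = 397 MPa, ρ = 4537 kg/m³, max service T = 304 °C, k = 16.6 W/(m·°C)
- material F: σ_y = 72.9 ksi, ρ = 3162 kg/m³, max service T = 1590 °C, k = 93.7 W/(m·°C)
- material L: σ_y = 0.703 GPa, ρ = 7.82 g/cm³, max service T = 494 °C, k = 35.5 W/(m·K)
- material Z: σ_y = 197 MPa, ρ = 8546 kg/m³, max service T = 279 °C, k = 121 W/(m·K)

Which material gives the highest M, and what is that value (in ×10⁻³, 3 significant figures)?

material F, M = 7.09×10⁻³

Screen on constraints: max service T ≥ 292 °C; k ≥ 26.1 W/(m·K). Survivors: material F, material L.
In SI units:
  material F: σ_y = 502.6 MPa, ρ = 3162 kg/m³
  material L: σ_y = 703.0 MPa, ρ = 7820 kg/m³
  material F: M = 7.09×10⁻³
  material L: M = 3.39×10⁻³
Material F has the largest M.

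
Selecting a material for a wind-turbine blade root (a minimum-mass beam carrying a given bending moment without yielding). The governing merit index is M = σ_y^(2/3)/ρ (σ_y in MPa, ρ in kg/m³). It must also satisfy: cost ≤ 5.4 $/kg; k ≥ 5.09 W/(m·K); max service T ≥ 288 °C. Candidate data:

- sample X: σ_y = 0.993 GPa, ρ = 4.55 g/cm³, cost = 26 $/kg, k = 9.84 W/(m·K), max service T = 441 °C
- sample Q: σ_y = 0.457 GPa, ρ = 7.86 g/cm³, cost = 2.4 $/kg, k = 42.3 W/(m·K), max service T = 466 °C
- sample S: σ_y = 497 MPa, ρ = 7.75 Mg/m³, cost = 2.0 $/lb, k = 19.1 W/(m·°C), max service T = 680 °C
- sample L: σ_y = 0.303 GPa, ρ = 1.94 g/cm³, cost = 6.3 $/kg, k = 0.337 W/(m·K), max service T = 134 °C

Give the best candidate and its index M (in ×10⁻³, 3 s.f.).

sample S, M = 8.10×10⁻³

Screen on constraints: cost ≤ 5.4 $/kg; k ≥ 5.09 W/(m·K); max service T ≥ 288 °C. Survivors: sample Q, sample S.
In SI units:
  sample Q: σ_y = 457.0 MPa, ρ = 7860 kg/m³
  sample S: σ_y = 497.0 MPa, ρ = 7750 kg/m³
  sample S: M = 8.10×10⁻³
  sample Q: M = 7.55×10⁻³
The maximum is for sample S.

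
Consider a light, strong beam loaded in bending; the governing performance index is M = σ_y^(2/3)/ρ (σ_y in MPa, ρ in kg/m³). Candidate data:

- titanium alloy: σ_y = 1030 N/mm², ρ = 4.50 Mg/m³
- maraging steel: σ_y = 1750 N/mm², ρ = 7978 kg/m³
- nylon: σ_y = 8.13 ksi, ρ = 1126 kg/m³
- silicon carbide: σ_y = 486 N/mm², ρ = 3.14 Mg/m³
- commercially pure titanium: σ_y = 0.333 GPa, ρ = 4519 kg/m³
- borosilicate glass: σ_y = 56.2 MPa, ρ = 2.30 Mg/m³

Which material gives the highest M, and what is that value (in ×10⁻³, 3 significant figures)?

Normalizing units and computing the index:
  titanium alloy: σ_y = 1030 MPa, ρ = 4500 kg/m³
  maraging steel: σ_y = 1750 MPa, ρ = 7978 kg/m³
  nylon: σ_y = 56.05 MPa, ρ = 1126 kg/m³
  silicon carbide: σ_y = 486.0 MPa, ρ = 3140 kg/m³
  commercially pure titanium: σ_y = 333.0 MPa, ρ = 4519 kg/m³
  borosilicate glass: σ_y = 56.20 MPa, ρ = 2300 kg/m³
  titanium alloy: M = 22.7×10⁻³
  silicon carbide: M = 19.7×10⁻³
  maraging steel: M = 18.2×10⁻³
  nylon: M = 13.0×10⁻³
  commercially pure titanium: M = 10.6×10⁻³
  borosilicate glass: M = 6.38×10⁻³
Highest index: titanium alloy.

titanium alloy, M = 22.7×10⁻³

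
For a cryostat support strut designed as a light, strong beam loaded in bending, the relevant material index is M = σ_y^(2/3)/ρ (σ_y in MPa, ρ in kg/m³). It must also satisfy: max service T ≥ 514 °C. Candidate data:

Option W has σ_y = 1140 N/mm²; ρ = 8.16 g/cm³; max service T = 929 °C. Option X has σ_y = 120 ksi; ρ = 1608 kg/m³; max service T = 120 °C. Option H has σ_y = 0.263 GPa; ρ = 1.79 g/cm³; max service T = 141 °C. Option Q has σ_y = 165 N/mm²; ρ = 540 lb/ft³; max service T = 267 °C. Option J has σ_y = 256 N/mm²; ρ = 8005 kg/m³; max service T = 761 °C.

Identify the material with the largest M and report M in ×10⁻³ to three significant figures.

option W, M = 13.4×10⁻³

Screen on constraints: max service T ≥ 514 °C. Survivors: option W, option J.
After converting to SI:
  option W: σ_y = 1140 MPa, ρ = 8160 kg/m³
  option J: σ_y = 256.0 MPa, ρ = 8005 kg/m³
  option W: M = 13.4×10⁻³
  option J: M = 5.04×10⁻³
Highest index: option W.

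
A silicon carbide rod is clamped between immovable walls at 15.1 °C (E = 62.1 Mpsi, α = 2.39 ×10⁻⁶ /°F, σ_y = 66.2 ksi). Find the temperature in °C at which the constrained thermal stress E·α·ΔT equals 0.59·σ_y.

161 °C

E = 62.1 Mpsi = 428.2 GPa.
α = 2.39×10⁻⁶/°F × 9/5 = 4.30×10⁻⁶/K.
σ_y = 66.2 ksi = 456.4 MPa.
E·α·ΔT = 269.3 MPa ⇒ ΔT = 269.3 / (428.2×10³ × 4.30×10⁻⁶) = 146.2 K.
T = 15.1 + 146.2 = 161.3 °C.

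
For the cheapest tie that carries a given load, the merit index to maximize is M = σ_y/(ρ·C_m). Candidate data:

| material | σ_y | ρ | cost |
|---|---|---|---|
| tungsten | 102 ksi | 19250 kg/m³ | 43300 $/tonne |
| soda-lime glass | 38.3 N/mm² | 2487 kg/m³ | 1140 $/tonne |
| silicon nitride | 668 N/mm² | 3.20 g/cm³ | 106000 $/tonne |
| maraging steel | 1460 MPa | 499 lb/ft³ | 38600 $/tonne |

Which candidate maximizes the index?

Putting every candidate on a common basis:
  tungsten: σ_y = 703.3 MPa, ρ = 19250 kg/m³, cost = 43.30 $/kg
  soda-lime glass: σ_y = 38.30 MPa, ρ = 2487 kg/m³, cost = 1.140 $/kg
  silicon nitride: σ_y = 668.0 MPa, ρ = 3200 kg/m³, cost = 106.0 $/kg
  maraging steel: σ_y = 1460 MPa, ρ = 7993 kg/m³, cost = 38.60 $/kg
  soda-lime glass: M = 13.5 kN·m per $
  maraging steel: M = 4.73 kN·m per $
  silicon nitride: M = 1.97 kN·m per $
  tungsten: M = 0.844 kN·m per $
Soda-lime glass ranks first.

soda-lime glass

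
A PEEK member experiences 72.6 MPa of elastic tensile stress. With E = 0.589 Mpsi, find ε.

E = 0.589 Mpsi = 4.061 GPa = 4061 MPa.
ε = σ/E = 72.6 / 4061 = 0.0179.

0.0179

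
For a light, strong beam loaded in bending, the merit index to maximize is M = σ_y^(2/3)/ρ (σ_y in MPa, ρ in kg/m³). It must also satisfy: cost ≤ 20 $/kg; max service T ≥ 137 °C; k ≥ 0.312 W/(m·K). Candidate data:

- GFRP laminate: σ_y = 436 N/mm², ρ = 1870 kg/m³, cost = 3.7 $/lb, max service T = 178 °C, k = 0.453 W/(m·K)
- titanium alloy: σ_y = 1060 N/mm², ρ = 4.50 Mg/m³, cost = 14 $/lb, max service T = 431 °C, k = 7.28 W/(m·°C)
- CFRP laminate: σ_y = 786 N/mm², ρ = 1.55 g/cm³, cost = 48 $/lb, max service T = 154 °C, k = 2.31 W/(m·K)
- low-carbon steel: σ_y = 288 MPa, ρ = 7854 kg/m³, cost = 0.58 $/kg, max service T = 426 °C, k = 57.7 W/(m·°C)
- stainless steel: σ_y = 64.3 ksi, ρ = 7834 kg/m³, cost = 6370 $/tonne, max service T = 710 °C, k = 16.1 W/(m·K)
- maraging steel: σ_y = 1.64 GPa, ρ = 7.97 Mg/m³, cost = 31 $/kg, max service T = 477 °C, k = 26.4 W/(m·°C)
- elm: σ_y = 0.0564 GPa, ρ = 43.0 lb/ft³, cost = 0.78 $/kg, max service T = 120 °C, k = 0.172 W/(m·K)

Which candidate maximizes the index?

Screen on constraints: cost ≤ 20 $/kg; max service T ≥ 137 °C; k ≥ 0.312 W/(m·K). Survivors: GFRP laminate, low-carbon steel, stainless steel.
Normalizing units and computing the index:
  GFRP laminate: σ_y = 436.0 MPa, ρ = 1870 kg/m³
  low-carbon steel: σ_y = 288.0 MPa, ρ = 7854 kg/m³
  stainless steel: σ_y = 443.3 MPa, ρ = 7834 kg/m³
  GFRP laminate: M = 30.7×10⁻³
  stainless steel: M = 7.42×10⁻³
  low-carbon steel: M = 5.55×10⁻³
GFRP laminate ranks first.

GFRP laminate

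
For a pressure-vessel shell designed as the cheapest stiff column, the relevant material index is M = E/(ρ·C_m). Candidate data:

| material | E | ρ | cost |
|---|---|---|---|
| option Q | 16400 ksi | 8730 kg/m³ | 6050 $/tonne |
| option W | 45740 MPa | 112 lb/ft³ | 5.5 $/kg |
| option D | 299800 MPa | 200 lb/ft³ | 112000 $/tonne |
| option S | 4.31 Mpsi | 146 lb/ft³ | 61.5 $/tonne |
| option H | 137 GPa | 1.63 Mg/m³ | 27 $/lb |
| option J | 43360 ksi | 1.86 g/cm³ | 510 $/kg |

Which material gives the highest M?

option S

After converting to SI:
  option Q: E = 113.1 GPa, ρ = 8730 kg/m³, cost = 6.050 $/kg
  option W: E = 45.74 GPa, ρ = 1794 kg/m³, cost = 5.500 $/kg
  option D: E = 299.8 GPa, ρ = 3204 kg/m³, cost = 112.0 $/kg
  option S: E = 29.72 GPa, ρ = 2339 kg/m³, cost = 0.06150 $/kg
  option H: E = 137.0 GPa, ρ = 1630 kg/m³, cost = 59.52 $/kg
  option J: E = 299.0 GPa, ρ = 1860 kg/m³, cost = 510.0 $/kg
  option S: M = 207 MN·m per $
  option W: M = 4.64 MN·m per $
  option Q: M = 2.14 MN·m per $
  option H: M = 1.41 MN·m per $
  option D: M = 0.836 MN·m per $
  option J: M = 0.315 MN·m per $
Option S has the largest M.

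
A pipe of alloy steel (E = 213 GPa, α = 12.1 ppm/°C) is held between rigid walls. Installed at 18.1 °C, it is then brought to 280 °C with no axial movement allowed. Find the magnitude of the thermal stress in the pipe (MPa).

675 MPa

ΔT = 261.9 K. Constrained thermal stress σ = E·α·ΔT = 213.0×10³ MPa × 12.1×10⁻⁶ × 261.9 = 675 MPa (compressive).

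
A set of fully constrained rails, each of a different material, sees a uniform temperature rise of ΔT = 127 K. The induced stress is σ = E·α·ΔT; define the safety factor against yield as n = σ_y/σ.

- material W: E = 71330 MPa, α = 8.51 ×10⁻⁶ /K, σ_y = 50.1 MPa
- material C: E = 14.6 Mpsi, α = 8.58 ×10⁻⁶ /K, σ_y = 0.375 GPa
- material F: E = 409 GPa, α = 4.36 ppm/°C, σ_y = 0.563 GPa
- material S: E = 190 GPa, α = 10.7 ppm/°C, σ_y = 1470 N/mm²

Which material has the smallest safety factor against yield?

material W

With everything in SI (GPa, ×10⁻⁶/K, MPa):
  material W: E = 71.33, α = 8.51, σ_y = 50.10 → σ = 77.1 MPa, n = 0.650
  material C: E = 100.7, α = 8.58, σ_y = 375.0 → σ = 110 MPa, n = 3.42
  material F: E = 409.0, α = 4.36, σ_y = 563.0 → σ = 226 MPa, n = 2.49
  material S: E = 190.0, α = 10.7, σ_y = 1470 → σ = 258 MPa, n = 5.69
Smallest n: material W with n = 0.650.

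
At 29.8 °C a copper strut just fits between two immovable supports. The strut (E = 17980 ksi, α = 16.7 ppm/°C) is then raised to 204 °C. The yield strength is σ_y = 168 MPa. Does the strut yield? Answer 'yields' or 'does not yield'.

E = 17980 ksi = 124.0 GPa.
ΔT = 174.2 K. Constrained thermal stress σ = E·α·ΔT = 124.0×10³ MPa × 16.7×10⁻⁶ × 174.2 = 361 MPa (compressive).
Compare to σ_y = 168 MPa: σ ≥ σ_y, so it yields.

yields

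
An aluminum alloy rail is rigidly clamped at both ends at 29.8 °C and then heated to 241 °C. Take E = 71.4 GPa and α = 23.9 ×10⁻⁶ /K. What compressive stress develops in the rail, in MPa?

360 MPa

ΔT = 211.2 K. Constrained thermal stress σ = E·α·ΔT = 71.40×10³ MPa × 23.9×10⁻⁶ × 211.2 = 360 MPa (compressive).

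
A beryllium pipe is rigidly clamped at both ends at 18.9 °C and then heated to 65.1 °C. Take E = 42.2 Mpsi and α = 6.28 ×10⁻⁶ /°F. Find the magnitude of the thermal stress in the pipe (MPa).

152 MPa

E = 42.2 Mpsi = 291.0 GPa.
α = 6.28×10⁻⁶/°F × 9/5 = 11.3×10⁻⁶/K.
ΔT = 46.20 K. Constrained thermal stress σ = E·α·ΔT = 291.0×10³ MPa × 11.3×10⁻⁶ × 46.20 = 152 MPa (compressive).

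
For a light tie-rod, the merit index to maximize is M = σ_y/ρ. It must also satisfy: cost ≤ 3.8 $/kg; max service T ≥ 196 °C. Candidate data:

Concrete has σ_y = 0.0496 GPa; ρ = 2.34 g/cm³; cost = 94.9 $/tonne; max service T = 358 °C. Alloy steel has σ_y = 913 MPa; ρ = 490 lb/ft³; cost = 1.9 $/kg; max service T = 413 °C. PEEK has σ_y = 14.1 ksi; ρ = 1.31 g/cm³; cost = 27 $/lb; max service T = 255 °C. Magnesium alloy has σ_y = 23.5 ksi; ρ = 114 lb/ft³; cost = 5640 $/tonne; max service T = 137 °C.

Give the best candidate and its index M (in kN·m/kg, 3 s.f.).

Screen on constraints: cost ≤ 3.8 $/kg; max service T ≥ 196 °C. Survivors: concrete, alloy steel.
Convert each candidate to consistent units, then evaluate M:
  concrete: σ_y = 49.60 MPa, ρ = 2340 kg/m³
  alloy steel: σ_y = 913.0 MPa, ρ = 7849 kg/m³
  alloy steel: M = 116 kN·m/kg
  concrete: M = 21.2 kN·m/kg
The maximum is for alloy steel.

alloy steel, M = 116 kN·m/kg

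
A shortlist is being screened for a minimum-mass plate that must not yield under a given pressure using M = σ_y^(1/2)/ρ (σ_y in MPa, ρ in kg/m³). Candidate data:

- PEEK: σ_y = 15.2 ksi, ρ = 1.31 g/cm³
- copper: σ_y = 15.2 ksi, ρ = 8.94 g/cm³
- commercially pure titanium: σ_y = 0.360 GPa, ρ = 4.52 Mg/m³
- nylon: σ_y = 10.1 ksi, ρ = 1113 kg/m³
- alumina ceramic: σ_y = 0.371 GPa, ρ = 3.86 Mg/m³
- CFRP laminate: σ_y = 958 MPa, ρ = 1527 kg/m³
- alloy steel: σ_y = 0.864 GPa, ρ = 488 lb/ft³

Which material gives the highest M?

CFRP laminate

In SI units:
  PEEK: σ_y = 104.8 MPa, ρ = 1310 kg/m³
  copper: σ_y = 104.8 MPa, ρ = 8940 kg/m³
  commercially pure titanium: σ_y = 360.0 MPa, ρ = 4520 kg/m³
  nylon: σ_y = 69.64 MPa, ρ = 1113 kg/m³
  alumina ceramic: σ_y = 371.0 MPa, ρ = 3860 kg/m³
  CFRP laminate: σ_y = 958.0 MPa, ρ = 1527 kg/m³
  alloy steel: σ_y = 864.0 MPa, ρ = 7817 kg/m³
  CFRP laminate: M = 20.3×10⁻³
  PEEK: M = 7.81×10⁻³
  nylon: M = 7.50×10⁻³
  alumina ceramic: M = 4.99×10⁻³
  commercially pure titanium: M = 4.20×10⁻³
  alloy steel: M = 3.76×10⁻³
  copper: M = 1.15×10⁻³
CFRP laminate ranks first.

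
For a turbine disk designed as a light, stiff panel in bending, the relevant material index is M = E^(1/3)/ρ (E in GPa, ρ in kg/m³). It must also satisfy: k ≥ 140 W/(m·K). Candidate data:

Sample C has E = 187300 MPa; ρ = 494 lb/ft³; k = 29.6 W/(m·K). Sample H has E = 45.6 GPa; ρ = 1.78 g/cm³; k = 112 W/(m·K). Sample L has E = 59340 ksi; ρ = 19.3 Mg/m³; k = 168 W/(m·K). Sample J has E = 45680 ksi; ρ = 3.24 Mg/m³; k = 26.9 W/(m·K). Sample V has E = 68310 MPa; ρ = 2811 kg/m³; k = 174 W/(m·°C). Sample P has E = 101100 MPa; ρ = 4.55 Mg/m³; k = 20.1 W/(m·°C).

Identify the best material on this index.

sample V

Screen on constraints: k ≥ 140 W/(m·K). Survivors: sample L, sample V.
Normalizing units and computing the index:
  sample L: E = 409.1 GPa, ρ = 19300 kg/m³
  sample V: E = 68.31 GPa, ρ = 2811 kg/m³
  sample V: M = 1.45×10⁻³
  sample L: M = 0.385×10⁻³
Sample V ranks first.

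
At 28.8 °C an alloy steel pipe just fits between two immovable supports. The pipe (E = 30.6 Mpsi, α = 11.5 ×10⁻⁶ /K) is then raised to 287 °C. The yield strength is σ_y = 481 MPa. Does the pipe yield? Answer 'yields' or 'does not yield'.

yields

E = 30.6 Mpsi = 211.0 GPa.
ΔT = 258.2 K. Constrained thermal stress σ = E·α·ΔT = 211.0×10³ MPa × 11.5×10⁻⁶ × 258.2 = 626 MPa (compressive).
Compare to σ_y = 481 MPa: σ ≥ σ_y, so it yields.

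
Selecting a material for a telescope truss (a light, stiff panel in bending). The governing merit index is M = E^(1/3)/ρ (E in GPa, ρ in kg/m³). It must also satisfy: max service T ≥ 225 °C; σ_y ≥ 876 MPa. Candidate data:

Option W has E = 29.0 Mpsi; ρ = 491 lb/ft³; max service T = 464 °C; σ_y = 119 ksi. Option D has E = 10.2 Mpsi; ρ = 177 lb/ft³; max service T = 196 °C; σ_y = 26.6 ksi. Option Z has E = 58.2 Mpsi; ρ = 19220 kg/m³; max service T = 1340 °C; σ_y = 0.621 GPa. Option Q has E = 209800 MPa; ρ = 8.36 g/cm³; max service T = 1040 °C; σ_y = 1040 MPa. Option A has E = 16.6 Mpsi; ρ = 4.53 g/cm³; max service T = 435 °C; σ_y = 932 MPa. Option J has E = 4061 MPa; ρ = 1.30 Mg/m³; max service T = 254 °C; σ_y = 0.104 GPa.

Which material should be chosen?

Screen on constraints: max service T ≥ 225 °C; σ_y ≥ 876 MPa. Survivors: option Q, option A.
Putting every candidate on a common basis:
  option Q: E = 209.8 GPa, ρ = 8360 kg/m³
  option A: E = 114.5 GPa, ρ = 4530 kg/m³
  option A: M = 1.07×10⁻³
  option Q: M = 0.711×10⁻³
Option A has the largest M.

option A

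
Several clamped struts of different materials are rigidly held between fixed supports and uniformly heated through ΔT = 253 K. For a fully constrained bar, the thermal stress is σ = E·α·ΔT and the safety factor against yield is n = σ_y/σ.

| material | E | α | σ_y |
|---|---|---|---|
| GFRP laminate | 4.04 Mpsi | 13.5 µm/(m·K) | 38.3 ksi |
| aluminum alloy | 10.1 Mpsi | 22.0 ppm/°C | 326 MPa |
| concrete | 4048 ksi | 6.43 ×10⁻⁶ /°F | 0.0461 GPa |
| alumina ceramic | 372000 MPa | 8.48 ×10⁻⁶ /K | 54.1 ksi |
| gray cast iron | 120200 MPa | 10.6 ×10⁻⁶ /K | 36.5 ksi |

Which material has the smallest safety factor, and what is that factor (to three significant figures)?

alumina ceramic, n = 0.467

In consistent units (E in GPa, α in ×10⁻⁶/K, σ_y in MPa):
  GFRP laminate: E = 27.85, α = 13.5, σ_y = 264.1 → σ = 95.1 MPa, n = 2.78
  aluminum alloy: E = 69.64, α = 22.0, σ_y = 326.0 → σ = 388 MPa, n = 0.841
  concrete: E = 27.91, α = 11.6, σ_y = 46.10 → σ = 81.7 MPa, n = 0.564
  alumina ceramic: E = 372.0, α = 8.48, σ_y = 373.0 → σ = 798 MPa, n = 0.467
  gray cast iron: E = 120.2, α = 10.6, σ_y = 251.7 → σ = 322 MPa, n = 0.781
Alumina ceramic has the lowest safety factor, n = 0.467.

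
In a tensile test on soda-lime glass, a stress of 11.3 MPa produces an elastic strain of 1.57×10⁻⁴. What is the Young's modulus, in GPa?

E = σ/ε = 11.3 MPa / 1.57×10⁻⁴ = 71970 MPa = 72.0 GPa.

72.0 GPa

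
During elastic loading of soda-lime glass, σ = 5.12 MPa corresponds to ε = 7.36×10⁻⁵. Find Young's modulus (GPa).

69.6 GPa

E = σ/ε = 5.12 MPa / 7.36×10⁻⁵ = 69570 MPa = 69.6 GPa.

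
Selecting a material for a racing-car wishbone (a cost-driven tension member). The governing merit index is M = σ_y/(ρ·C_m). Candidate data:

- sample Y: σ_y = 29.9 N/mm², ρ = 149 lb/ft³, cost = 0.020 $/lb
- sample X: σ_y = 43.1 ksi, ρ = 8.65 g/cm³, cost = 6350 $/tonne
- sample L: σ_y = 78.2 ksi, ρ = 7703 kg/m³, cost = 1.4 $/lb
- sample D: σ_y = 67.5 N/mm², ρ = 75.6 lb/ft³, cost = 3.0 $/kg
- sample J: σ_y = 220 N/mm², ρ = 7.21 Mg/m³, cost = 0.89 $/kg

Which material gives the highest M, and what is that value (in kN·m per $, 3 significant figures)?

Normalizing units and computing the index:
  sample Y: σ_y = 29.90 MPa, ρ = 2387 kg/m³, cost = 0.04409 $/kg
  sample X: σ_y = 297.2 MPa, ρ = 8650 kg/m³, cost = 6.350 $/kg
  sample L: σ_y = 539.2 MPa, ρ = 7703 kg/m³, cost = 3.086 $/kg
  sample D: σ_y = 67.50 MPa, ρ = 1211 kg/m³, cost = 3.000 $/kg
  sample J: σ_y = 220.0 MPa, ρ = 7210 kg/m³, cost = 0.8900 $/kg
  sample Y: M = 284 kN·m per $
  sample J: M = 34.3 kN·m per $
  sample L: M = 22.7 kN·m per $
  sample D: M = 18.6 kN·m per $
  sample X: M = 5.41 kN·m per $
Highest index: sample Y.

sample Y, M = 284 kN·m per $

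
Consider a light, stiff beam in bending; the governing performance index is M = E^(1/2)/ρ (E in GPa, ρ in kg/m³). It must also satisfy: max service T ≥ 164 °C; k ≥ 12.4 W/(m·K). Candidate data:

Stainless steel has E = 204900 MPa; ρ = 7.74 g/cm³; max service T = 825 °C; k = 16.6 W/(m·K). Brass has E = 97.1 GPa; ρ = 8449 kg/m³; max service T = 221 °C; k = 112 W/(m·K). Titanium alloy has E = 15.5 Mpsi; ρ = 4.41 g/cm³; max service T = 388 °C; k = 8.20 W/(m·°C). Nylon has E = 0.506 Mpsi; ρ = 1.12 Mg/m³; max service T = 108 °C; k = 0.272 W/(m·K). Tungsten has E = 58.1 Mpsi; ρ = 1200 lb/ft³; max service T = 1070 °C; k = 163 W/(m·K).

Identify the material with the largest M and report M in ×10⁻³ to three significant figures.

Screen on constraints: max service T ≥ 164 °C; k ≥ 12.4 W/(m·K). Survivors: stainless steel, brass, tungsten.
Normalizing units and computing the index:
  stainless steel: E = 204.9 GPa, ρ = 7740 kg/m³
  brass: E = 97.10 GPa, ρ = 8449 kg/m³
  tungsten: E = 400.6 GPa, ρ = 19220 kg/m³
  stainless steel: M = 1.85×10⁻³
  brass: M = 1.17×10⁻³
  tungsten: M = 1.04×10⁻³
Stainless steel has the largest M.

stainless steel, M = 1.85×10⁻³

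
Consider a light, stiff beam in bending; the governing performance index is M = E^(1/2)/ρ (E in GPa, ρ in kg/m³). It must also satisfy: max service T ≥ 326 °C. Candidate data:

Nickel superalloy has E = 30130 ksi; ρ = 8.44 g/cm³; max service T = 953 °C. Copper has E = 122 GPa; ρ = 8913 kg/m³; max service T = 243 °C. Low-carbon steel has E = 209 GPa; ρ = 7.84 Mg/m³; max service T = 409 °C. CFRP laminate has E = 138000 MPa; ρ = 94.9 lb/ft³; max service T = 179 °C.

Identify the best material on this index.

low-carbon steel

Screen on constraints: max service T ≥ 326 °C. Survivors: nickel superalloy, low-carbon steel.
Normalizing units and computing the index:
  nickel superalloy: E = 207.7 GPa, ρ = 8440 kg/m³
  low-carbon steel: E = 209.0 GPa, ρ = 7840 kg/m³
  low-carbon steel: M = 1.84×10⁻³
  nickel superalloy: M = 1.71×10⁻³
Highest index: low-carbon steel.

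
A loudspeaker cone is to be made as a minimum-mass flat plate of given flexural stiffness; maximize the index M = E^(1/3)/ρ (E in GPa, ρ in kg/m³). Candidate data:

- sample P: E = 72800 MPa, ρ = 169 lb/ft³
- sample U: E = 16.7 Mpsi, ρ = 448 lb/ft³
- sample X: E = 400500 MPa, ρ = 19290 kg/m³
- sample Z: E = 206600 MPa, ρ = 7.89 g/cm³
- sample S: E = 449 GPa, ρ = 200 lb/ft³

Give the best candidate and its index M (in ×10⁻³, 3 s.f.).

In SI units:
  sample P: E = 72.80 GPa, ρ = 2707 kg/m³
  sample U: E = 115.1 GPa, ρ = 7176 kg/m³
  sample X: E = 400.5 GPa, ρ = 19290 kg/m³
  sample Z: E = 206.6 GPa, ρ = 7890 kg/m³
  sample S: E = 449.0 GPa, ρ = 3204 kg/m³
  sample S: M = 2.39×10⁻³
  sample P: M = 1.54×10⁻³
  sample Z: M = 0.749×10⁻³
  sample U: M = 0.678×10⁻³
  sample X: M = 0.382×10⁻³
Sample S ranks first.

sample S, M = 2.39×10⁻³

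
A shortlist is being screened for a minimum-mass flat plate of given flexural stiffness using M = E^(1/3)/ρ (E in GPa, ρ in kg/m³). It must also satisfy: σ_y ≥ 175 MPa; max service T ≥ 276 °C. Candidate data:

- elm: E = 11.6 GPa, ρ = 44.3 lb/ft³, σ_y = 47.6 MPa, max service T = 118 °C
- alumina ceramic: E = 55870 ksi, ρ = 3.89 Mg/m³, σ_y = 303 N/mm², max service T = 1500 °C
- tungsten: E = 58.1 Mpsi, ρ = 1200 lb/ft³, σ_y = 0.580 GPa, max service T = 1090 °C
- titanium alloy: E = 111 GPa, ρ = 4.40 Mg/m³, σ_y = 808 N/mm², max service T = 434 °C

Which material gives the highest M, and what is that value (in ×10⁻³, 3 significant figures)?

alumina ceramic, M = 1.87×10⁻³

Screen on constraints: σ_y ≥ 175 MPa; max service T ≥ 276 °C. Survivors: alumina ceramic, tungsten, titanium alloy.
Normalizing units and computing the index:
  alumina ceramic: E = 385.2 GPa, ρ = 3890 kg/m³
  tungsten: E = 400.6 GPa, ρ = 19220 kg/m³
  titanium alloy: E = 111.0 GPa, ρ = 4400 kg/m³
  alumina ceramic: M = 1.87×10⁻³
  titanium alloy: M = 1.09×10⁻³
  tungsten: M = 0.383×10⁻³
Alumina ceramic has the largest M.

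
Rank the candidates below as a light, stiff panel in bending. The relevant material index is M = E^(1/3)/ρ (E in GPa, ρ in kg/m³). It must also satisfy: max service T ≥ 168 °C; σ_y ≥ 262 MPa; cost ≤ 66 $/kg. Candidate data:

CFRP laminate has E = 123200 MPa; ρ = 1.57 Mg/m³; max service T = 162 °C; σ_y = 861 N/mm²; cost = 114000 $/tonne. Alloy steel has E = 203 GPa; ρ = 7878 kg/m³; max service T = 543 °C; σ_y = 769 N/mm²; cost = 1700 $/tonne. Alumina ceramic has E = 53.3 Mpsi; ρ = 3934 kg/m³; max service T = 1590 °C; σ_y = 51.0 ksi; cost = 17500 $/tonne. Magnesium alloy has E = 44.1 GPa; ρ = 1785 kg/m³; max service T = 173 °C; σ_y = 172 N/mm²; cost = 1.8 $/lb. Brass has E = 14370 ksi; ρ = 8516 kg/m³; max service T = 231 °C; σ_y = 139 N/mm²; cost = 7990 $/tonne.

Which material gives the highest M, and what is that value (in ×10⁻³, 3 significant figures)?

alumina ceramic, M = 1.82×10⁻³

Screen on constraints: max service T ≥ 168 °C; σ_y ≥ 262 MPa; cost ≤ 66 $/kg. Survivors: alloy steel, alumina ceramic.
In SI units:
  alloy steel: E = 203.0 GPa, ρ = 7878 kg/m³
  alumina ceramic: E = 367.5 GPa, ρ = 3934 kg/m³
  alumina ceramic: M = 1.82×10⁻³
  alloy steel: M = 0.746×10⁻³
The maximum is for alumina ceramic.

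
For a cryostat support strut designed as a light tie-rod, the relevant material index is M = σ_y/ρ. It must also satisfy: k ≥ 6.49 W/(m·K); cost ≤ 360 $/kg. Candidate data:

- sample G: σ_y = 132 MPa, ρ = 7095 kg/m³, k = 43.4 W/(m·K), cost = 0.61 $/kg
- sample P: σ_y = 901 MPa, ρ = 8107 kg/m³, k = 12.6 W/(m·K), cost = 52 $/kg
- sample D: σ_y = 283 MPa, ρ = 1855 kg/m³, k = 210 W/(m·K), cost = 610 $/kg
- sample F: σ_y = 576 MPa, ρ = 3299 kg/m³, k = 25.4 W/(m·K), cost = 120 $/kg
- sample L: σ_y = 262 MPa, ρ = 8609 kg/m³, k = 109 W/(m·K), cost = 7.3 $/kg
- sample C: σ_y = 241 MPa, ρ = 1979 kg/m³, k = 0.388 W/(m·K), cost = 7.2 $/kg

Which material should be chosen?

sample F

Screen on constraints: k ≥ 6.49 W/(m·K); cost ≤ 360 $/kg. Survivors: sample G, sample P, sample F, sample L.
Computing M directly (units already consistent):
  sample F: M = 175 kN·m/kg
  sample P: M = 111 kN·m/kg
  sample L: M = 30.4 kN·m/kg
  sample G: M = 18.6 kN·m/kg
Sample F ranks first.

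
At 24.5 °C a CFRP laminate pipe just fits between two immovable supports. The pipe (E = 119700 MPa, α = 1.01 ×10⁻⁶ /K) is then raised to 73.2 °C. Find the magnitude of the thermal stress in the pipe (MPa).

E = 119700 MPa = 119.7 GPa.
ΔT = 48.70 K. Constrained thermal stress σ = E·α·ΔT = 119.7×10³ MPa × 1.01×10⁻⁶ × 48.70 = 5.89 MPa (compressive).

5.89 MPa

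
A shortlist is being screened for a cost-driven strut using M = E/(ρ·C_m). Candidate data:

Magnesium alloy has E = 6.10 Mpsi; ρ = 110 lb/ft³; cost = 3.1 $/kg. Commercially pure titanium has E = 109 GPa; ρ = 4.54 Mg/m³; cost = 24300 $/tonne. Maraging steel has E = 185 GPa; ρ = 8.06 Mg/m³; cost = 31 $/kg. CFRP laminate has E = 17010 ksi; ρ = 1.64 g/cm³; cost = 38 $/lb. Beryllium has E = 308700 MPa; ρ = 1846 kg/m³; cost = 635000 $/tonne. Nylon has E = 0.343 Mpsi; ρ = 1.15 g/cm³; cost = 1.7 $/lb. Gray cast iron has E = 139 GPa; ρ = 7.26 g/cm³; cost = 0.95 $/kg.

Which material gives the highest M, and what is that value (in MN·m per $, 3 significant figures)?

Putting every candidate on a common basis:
  magnesium alloy: E = 42.06 GPa, ρ = 1762 kg/m³, cost = 3.100 $/kg
  commercially pure titanium: E = 109.0 GPa, ρ = 4540 kg/m³, cost = 24.30 $/kg
  maraging steel: E = 185.0 GPa, ρ = 8060 kg/m³, cost = 31.00 $/kg
  CFRP laminate: E = 117.3 GPa, ρ = 1640 kg/m³, cost = 83.77 $/kg
  beryllium: E = 308.7 GPa, ρ = 1846 kg/m³, cost = 635.0 $/kg
  nylon: E = 2.365 GPa, ρ = 1150 kg/m³, cost = 3.748 $/kg
  gray cast iron: E = 139.0 GPa, ρ = 7260 kg/m³, cost = 0.9500 $/kg
  gray cast iron: M = 20.2 MN·m per $
  magnesium alloy: M = 7.70 MN·m per $
  commercially pure titanium: M = 0.988 MN·m per $
  CFRP laminate: M = 0.854 MN·m per $
  maraging steel: M = 0.740 MN·m per $
  nylon: M = 0.549 MN·m per $
  beryllium: M = 0.263 MN·m per $
Gray cast iron has the largest M.

gray cast iron, M = 20.2 MN·m per $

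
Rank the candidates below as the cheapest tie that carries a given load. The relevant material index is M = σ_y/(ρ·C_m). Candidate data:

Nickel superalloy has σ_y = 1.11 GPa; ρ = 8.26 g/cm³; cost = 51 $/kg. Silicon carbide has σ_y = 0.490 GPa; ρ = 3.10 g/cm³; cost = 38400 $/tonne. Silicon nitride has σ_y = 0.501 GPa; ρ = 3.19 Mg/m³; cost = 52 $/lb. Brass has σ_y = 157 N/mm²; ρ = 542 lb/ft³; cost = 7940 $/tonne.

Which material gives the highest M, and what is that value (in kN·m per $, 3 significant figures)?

silicon carbide, M = 4.12 kN·m per $

Normalizing units and computing the index:
  nickel superalloy: σ_y = 1110 MPa, ρ = 8260 kg/m³, cost = 51.00 $/kg
  silicon carbide: σ_y = 490.0 MPa, ρ = 3100 kg/m³, cost = 38.40 $/kg
  silicon nitride: σ_y = 501.0 MPa, ρ = 3190 kg/m³, cost = 114.6 $/kg
  brass: σ_y = 157.0 MPa, ρ = 8682 kg/m³, cost = 7.940 $/kg
  silicon carbide: M = 4.12 kN·m per $
  nickel superalloy: M = 2.63 kN·m per $
  brass: M = 2.28 kN·m per $
  silicon nitride: M = 1.37 kN·m per $
The maximum is for silicon carbide.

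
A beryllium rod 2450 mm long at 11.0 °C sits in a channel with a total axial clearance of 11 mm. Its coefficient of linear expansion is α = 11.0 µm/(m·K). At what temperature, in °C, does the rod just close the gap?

α·L₀·ΔT = 11.0 mm ⇒ ΔT = 11.0 / (11.0×10⁻⁶ × 2450.0) = 408.2 K.
T = 11.0 + 408.2 = 419.2 °C.

419 °C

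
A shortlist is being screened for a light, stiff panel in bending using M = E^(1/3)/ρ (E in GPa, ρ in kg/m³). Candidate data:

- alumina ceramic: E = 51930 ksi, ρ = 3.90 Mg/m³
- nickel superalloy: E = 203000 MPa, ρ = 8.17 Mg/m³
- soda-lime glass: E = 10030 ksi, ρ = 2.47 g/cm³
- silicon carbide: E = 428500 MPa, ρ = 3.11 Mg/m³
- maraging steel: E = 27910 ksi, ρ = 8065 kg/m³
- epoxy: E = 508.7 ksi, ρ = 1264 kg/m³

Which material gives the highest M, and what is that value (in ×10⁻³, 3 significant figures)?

silicon carbide, M = 2.42×10⁻³

After converting to SI:
  alumina ceramic: E = 358.0 GPa, ρ = 3900 kg/m³
  nickel superalloy: E = 203.0 GPa, ρ = 8170 kg/m³
  soda-lime glass: E = 69.15 GPa, ρ = 2470 kg/m³
  silicon carbide: E = 428.5 GPa, ρ = 3110 kg/m³
  maraging steel: E = 192.4 GPa, ρ = 8065 kg/m³
  epoxy: E = 3.507 GPa, ρ = 1264 kg/m³
  silicon carbide: M = 2.42×10⁻³
  alumina ceramic: M = 1.82×10⁻³
  soda-lime glass: M = 1.66×10⁻³
  epoxy: M = 1.20×10⁻³
  nickel superalloy: M = 0.719×10⁻³
  maraging steel: M = 0.716×10⁻³
Silicon carbide has the largest M.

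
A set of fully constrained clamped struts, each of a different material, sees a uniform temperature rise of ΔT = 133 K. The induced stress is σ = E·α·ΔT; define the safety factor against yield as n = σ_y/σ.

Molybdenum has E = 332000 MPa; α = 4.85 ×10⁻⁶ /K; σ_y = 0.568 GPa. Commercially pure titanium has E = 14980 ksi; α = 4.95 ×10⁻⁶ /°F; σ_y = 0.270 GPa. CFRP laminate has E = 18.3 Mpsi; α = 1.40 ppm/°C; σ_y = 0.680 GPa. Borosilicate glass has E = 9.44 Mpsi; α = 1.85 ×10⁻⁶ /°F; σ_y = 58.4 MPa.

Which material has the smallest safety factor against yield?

borosilicate glass

Converting E to GPa, α to ×10⁻⁶/K, σ_y to MPa, then σ and n for each:
  molybdenum: E = 332.0, α = 4.85, σ_y = 568.0 → σ = 214 MPa, n = 2.65
  commercially pure titanium: E = 103.3, α = 8.91, σ_y = 270.0 → σ = 122 MPa, n = 2.21
  CFRP laminate: E = 126.2, α = 1.40, σ_y = 680.0 → σ = 23.5 MPa, n = 28.9
  borosilicate glass: E = 65.09, α = 3.33, σ_y = 58.40 → σ = 28.8 MPa, n = 2.03
Smallest n: borosilicate glass with n = 2.03.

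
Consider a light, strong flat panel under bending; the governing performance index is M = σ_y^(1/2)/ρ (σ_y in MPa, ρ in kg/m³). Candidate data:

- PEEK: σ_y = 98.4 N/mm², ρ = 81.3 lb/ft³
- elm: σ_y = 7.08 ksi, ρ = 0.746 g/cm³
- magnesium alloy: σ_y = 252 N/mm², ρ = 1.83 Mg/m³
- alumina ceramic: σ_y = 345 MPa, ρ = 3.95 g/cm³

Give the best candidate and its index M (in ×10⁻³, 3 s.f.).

Normalizing units and computing the index:
  PEEK: σ_y = 98.40 MPa, ρ = 1302 kg/m³
  elm: σ_y = 48.81 MPa, ρ = 746.0 kg/m³
  magnesium alloy: σ_y = 252.0 MPa, ρ = 1830 kg/m³
  alumina ceramic: σ_y = 345.0 MPa, ρ = 3950 kg/m³
  elm: M = 9.37×10⁻³
  magnesium alloy: M = 8.67×10⁻³
  PEEK: M = 7.62×10⁻³
  alumina ceramic: M = 4.70×10⁻³
Elm ranks first.

elm, M = 9.37×10⁻³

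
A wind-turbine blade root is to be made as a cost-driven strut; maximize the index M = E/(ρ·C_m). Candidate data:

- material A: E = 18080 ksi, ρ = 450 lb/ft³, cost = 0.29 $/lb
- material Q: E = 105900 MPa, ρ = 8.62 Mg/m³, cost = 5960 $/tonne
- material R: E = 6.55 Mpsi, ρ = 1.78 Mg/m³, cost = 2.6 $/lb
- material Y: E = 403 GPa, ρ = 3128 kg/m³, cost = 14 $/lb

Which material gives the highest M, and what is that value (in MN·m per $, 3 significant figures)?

Normalizing units and computing the index:
  material A: E = 124.7 GPa, ρ = 7208 kg/m³, cost = 0.6393 $/kg
  material Q: E = 105.9 GPa, ρ = 8620 kg/m³, cost = 5.960 $/kg
  material R: E = 45.16 GPa, ρ = 1780 kg/m³, cost = 5.732 $/kg
  material Y: E = 403.0 GPa, ρ = 3128 kg/m³, cost = 30.86 $/kg
  material A: M = 27.0 MN·m per $
  material R: M = 4.43 MN·m per $
  material Y: M = 4.17 MN·m per $
  material Q: M = 2.06 MN·m per $
Highest index: material A.

material A, M = 27.0 MN·m per $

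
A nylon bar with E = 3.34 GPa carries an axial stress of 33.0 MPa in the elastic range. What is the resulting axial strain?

ε = σ/E = 33.0 / 3340 = 9.88×10⁻³.

9.88×10⁻³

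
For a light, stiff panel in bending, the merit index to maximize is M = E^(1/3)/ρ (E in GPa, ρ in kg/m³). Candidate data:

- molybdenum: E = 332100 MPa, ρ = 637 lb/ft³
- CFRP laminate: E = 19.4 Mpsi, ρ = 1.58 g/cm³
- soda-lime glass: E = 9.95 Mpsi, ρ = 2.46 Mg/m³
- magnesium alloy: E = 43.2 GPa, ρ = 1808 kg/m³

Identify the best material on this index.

CFRP laminate

Normalizing units and computing the index:
  molybdenum: E = 332.1 GPa, ρ = 10200 kg/m³
  CFRP laminate: E = 133.8 GPa, ρ = 1580 kg/m³
  soda-lime glass: E = 68.60 GPa, ρ = 2460 kg/m³
  magnesium alloy: E = 43.20 GPa, ρ = 1808 kg/m³
  CFRP laminate: M = 3.24×10⁻³
  magnesium alloy: M = 1.94×10⁻³
  soda-lime glass: M = 1.66×10⁻³
  molybdenum: M = 0.679×10⁻³
CFRP laminate ranks first.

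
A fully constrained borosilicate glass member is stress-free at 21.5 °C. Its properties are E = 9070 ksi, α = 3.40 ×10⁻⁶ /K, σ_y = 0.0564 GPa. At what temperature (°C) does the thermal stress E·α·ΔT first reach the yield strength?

E = 9070 ksi = 62.54 GPa.
σ_y = 0.0564 GPa = 56.40 MPa.
E·α·ΔT = 56.40 MPa ⇒ ΔT = 56.40 / (62.54×10³ × 3.40×10⁻⁶) = 265.3 K.
T = 21.5 + 265.3 = 286.8 °C.

287 °C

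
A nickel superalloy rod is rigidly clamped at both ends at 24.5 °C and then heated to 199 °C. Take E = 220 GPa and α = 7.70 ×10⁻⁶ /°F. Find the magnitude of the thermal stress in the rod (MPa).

α = 7.70×10⁻⁶/°F × 9/5 = 13.9×10⁻⁶/K.
ΔT = 174.5 K. Constrained thermal stress σ = E·α·ΔT = 220.0×10³ MPa × 13.9×10⁻⁶ × 174.5 = 532 MPa (compressive).

532 MPa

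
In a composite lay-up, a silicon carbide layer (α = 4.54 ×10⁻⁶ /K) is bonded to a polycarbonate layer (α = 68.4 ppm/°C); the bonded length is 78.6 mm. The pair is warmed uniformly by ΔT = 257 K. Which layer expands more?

polycarbonate

α(silicon carbide) = 4.54×10⁻⁶/K vs α(polycarbonate) = 68.4×10⁻⁶/K.
Higher α expands more for the same ΔT: polycarbonate.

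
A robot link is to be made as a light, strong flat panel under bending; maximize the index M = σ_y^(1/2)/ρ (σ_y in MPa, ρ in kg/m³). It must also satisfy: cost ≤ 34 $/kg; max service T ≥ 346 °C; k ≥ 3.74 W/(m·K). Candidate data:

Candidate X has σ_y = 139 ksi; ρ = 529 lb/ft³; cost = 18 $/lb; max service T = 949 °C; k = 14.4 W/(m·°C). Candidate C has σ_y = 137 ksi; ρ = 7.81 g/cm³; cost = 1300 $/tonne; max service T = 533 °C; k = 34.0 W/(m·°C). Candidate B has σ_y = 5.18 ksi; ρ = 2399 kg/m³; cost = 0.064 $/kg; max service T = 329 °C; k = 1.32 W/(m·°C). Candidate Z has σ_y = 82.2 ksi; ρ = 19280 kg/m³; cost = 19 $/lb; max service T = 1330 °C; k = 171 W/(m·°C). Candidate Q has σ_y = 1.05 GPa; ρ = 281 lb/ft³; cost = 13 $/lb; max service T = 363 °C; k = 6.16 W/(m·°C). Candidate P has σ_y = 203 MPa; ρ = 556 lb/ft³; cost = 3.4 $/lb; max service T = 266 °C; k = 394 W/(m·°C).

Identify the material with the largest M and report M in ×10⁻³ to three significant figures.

Screen on constraints: cost ≤ 34 $/kg; max service T ≥ 346 °C; k ≥ 3.74 W/(m·K). Survivors: candidate C, candidate Q.
Putting every candidate on a common basis:
  candidate C: σ_y = 944.6 MPa, ρ = 7810 kg/m³
  candidate Q: σ_y = 1050 MPa, ρ = 4501 kg/m³
  candidate Q: M = 7.20×10⁻³
  candidate C: M = 3.94×10⁻³
Candidate Q has the largest M.

candidate Q, M = 7.20×10⁻³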